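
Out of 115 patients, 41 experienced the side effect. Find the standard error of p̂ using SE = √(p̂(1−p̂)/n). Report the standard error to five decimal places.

With x = 41 successes in n = 115, p̂ = 0.35652.
p̂(1−p̂) = 0.229413.
SE = √(0.229413/115) = √0.001994896 = 0.04466.

SE = 0.04466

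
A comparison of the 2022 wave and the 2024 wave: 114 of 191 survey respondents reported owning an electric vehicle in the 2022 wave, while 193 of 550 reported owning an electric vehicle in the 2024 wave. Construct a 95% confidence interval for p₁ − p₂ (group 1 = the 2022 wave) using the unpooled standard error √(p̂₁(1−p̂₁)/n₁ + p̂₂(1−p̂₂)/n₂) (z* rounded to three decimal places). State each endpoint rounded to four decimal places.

p̂₁ = 0.59686, p̂₂ = 0.35091, so the observed difference is 0.24595.
SE = √(0.001259782 + 0.000414131) = √0.001673913 = 0.040913.
For 95% confidence, z* = 1.960. Margin = 1.960·0.040913 = 0.08019.
CI: 0.24595 ± 0.08019 = (0.1658, 0.3261).

(0.1658, 0.3261)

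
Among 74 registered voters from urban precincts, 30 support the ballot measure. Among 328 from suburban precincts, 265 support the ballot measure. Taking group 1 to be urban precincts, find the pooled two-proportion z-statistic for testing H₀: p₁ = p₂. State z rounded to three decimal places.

Sample proportions: p̂₁ = 30/74 = 0.40541 and p̂₂ = 265/328 = 0.80793.
Pooled p̂ = (30+265)/(74+328) = 295/402 = 0.73383.
Pooled SE = √[0.1953231·0.01656229] ≈ 0.056877.
z = -0.40252/0.056877 = -7.077.

z = -7.077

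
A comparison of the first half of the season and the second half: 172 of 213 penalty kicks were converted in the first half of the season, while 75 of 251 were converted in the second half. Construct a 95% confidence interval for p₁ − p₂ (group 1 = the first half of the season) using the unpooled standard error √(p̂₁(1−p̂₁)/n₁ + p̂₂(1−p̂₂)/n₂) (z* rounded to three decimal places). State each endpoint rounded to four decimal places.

p̂₁ = 0.80751, p̂₂ = 0.29880, so the observed difference is 0.50871.
SE = √(0.000729749 + 0.000834743) = √0.001564492 = 0.039554.
For 95% confidence, z* = 1.960. Margin of error = 0.07753.
So the interval runs from 0.4312 to 0.5862.

(0.4312, 0.5862)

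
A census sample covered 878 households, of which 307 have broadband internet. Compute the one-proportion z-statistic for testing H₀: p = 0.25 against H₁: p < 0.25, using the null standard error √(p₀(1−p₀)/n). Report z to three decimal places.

z = 6.820

With x = 307 successes in n = 878, p̂ = 0.34966.
Null standard error: √(0.25·0.75/878) = √0.000213554 = 0.014613.
z = (0.34966 − 0.25)/0.014613 = 0.09966/0.014613 = 6.820.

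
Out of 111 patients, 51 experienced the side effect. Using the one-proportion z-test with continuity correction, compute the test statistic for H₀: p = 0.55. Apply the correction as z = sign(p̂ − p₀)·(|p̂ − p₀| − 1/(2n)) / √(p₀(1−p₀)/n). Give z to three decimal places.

Sample proportion p̂ = 51/111 = 0.45946. p̂ − p₀ = -0.090541.
1/(2n) = 0.004505.
Corrected numerator: |-0.090541| − 0.004505 = 0.086036.
Under H₀, SE = √(p₀(1−p₀)/n) = √(0.55·0.45/111) = √0.002229730 = 0.047220.
z = (−)0.086036/0.047220 = -1.822.

z = -1.822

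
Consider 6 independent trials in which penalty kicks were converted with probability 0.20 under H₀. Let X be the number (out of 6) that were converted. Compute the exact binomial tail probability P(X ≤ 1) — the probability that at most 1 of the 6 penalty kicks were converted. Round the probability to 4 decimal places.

X is binomial with n = 6 and p = 0.20.
P(X ≤ 1) = C(6,0)·0.20^0·0.80^6 + C(6,1)·0.20^1·0.80^5.
= 0.262144 + 0.393216 = 0.6554.

P = 0.6554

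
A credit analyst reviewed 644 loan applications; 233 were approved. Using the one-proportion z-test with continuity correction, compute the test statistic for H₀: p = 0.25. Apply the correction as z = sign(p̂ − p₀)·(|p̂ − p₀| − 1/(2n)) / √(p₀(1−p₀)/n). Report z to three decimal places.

z = 6.507

p̂ = 233/644 = 0.36180. p̂ − p₀ = 0.111801.
1/(2n) = 0.000776.
Corrected numerator: |0.111801| − 0.000776 = 0.111025.
Null standard error: √(0.25·0.75/644) = √0.000291149 = 0.017063.
z = (+)0.111025/0.017063 = 6.507.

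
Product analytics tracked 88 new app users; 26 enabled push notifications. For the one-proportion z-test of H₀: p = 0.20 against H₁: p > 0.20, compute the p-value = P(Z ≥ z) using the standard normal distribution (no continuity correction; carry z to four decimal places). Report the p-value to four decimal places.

p-value = 0.0126

p̂ = 26/88 = 0.29545.
SE₀ = √(0.20·0.80/88) = 0.042640.
z = (p̂ − p₀)/SE = (26/88 − 0.20)/0.042640 ≈ 2.2386.
From the standard normal, P(Z ≥ z) = 0.0126.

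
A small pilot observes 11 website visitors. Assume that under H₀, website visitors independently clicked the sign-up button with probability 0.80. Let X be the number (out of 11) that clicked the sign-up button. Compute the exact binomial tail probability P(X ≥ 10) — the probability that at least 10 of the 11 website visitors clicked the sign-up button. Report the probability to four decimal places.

X ~ Binomial(n=11, p=0.80).
P(X ≥ 10) = C(11,10)·0.80^10·0.20^1 + C(11,11)·0.80^11·0.20^0.
= 0.236223 + 0.085899 = 0.3221.

P = 0.3221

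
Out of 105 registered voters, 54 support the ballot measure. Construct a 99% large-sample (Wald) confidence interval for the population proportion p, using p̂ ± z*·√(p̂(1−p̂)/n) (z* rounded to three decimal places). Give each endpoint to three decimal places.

With x = 54 successes in n = 105, p̂ = 0.51429.
SE = √(p̂(1−p̂)/n) = √(0.249796/105) = 0.048775.
For 99% confidence, z* = 2.576.
Margin = 2.576·0.048775 = 0.12564.
So the interval runs from 0.389 to 0.640.

(0.389, 0.640)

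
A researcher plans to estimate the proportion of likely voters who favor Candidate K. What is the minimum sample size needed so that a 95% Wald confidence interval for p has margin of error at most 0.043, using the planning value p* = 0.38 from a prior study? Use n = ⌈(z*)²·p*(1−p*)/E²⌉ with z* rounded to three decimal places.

For 95% confidence, z* = 1.960.
p*(1−p*) = 0.2356.
Required n before rounding: 3.841600 × 0.2356 / 0.043² = 489.498.
Rounding up, n = 490.

n = 490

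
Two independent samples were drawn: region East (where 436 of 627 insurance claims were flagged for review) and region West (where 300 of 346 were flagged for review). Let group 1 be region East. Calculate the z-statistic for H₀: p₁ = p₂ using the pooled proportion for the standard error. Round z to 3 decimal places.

z = -5.972

p̂₁ = 436/627 = 0.69537, p̂₂ = 300/346 = 0.86705.
Pooling: p̂ = 736/973 = 0.75642.
SE = √[p̂(1−p̂)(1/n₁+1/n₂)] = √[0.75642·0.24358·(1/627+1/346)] ≈ 0.028746.
z = (p̂₁ − p̂₂)/SE = (0.69537 − 0.86705)/0.028746 = -0.17168/0.028746 = -5.972.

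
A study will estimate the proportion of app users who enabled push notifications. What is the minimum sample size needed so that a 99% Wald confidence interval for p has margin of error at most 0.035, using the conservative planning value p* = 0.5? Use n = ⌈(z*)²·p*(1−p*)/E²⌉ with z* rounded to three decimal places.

n = 1355

For 99% confidence, z* = 2.576.
p*(1−p*) = 0.2500.
(z*)²·p*(1−p*)/E² = 6.635776·0.2500/0.001225 = 1354.240.
⌈1354.240⌉ = 1355.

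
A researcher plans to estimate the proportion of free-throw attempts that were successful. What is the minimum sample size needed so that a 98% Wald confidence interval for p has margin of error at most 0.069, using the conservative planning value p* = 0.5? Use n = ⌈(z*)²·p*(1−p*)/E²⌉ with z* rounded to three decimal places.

For 98% confidence, z* = 2.326.
p*(1−p*) = 0.2500.
Required n before rounding: 5.410276 × 0.2500 / 0.069² = 284.093.
Rounding up, n = 285.

n = 285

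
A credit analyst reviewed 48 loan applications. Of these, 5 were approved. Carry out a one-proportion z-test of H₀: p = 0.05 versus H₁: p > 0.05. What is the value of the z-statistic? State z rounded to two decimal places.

z = 1.72

The sample proportion is 5/48 = 0.10417.
Under H₀, SE = √(p₀(1−p₀)/n) = √(0.05·0.95/48) = √0.000989583 = 0.031458.
z = (0.10417 − 0.05)/0.031458 = 0.05417/0.031458 = 1.72.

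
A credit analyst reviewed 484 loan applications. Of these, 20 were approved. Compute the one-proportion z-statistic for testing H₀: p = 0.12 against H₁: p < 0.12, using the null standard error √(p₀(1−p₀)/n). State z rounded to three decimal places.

The sample proportion is 20/484 = 0.04132.
SE₀ = √(0.12·0.88/484) = 0.014771.
z = (0.04132 − 0.12)/0.014771 = -0.07868/0.014771 = -5.327.

z = -5.327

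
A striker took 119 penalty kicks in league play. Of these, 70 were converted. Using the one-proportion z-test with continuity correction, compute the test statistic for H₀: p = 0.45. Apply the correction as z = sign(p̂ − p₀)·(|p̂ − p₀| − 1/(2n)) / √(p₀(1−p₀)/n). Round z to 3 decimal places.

z = 2.939

With x = 70 successes in n = 119, p̂ = 0.58824. p̂ − p₀ = 0.138235.
Continuity correction 1/(2n) = 1/238 = 0.004202.
Corrected numerator: |0.138235| − 0.004202 = 0.134033.
Null standard error: √(0.45·0.55/119) = √0.002079832 = 0.045605.
z = +0.134033/0.045605 = 2.939.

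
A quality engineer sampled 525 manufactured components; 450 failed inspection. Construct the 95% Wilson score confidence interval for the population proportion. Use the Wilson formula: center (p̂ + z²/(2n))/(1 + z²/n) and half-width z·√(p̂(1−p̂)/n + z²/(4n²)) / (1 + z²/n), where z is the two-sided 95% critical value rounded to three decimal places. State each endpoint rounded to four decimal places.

(0.8246, 0.8845)

Here p̂ = 450/525 = 0.85714 and z = 1.960 (z² = 3.841600).
Denominator 1 + z²/n = 1 + 3.841600/525 = 1.007317.
Center = (0.85714 + 0.003659)/1.007317 = 0.85455.
Radicand: p̂(1−p̂)/n + z²/(4n²) = 0.000233236 + 0.000003484 = 0.000236720.
Half-width = 1.960·√0.000236720/1.007317 = 0.02994.
Interval: 0.85455 ± 0.02994 → (0.8246, 0.8845).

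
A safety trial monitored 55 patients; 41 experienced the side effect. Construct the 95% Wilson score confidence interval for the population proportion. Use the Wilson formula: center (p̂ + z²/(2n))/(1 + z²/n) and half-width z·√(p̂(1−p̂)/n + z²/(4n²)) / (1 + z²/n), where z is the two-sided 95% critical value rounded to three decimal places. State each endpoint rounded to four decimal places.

(0.6170, 0.8419)

Here p̂ = 41/55 = 0.74545 and z = 1.960 (z² = 3.841600).
Denominator 1 + z²/n = 1 + 3.841600/55 = 1.069847.
Center = (0.74545 + 0.034924)/1.069847 = 0.72943.
Radicand: p̂(1−p̂)/n + z²/(4n²) = 0.003450038 + 0.000317488 = 0.003767526.
Half-width = 1.960·√0.003767526/1.069847 = 0.11245.
Interval: 0.72943 ± 0.11245 → (0.6170, 0.8419).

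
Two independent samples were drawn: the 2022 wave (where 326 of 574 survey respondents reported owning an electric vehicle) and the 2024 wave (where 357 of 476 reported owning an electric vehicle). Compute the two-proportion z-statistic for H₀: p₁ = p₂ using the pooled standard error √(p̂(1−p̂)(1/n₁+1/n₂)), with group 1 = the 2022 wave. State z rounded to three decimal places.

z = -6.159

Sample proportions: p̂₁ = 326/574 = 0.56794 and p̂₂ = 357/476 = 0.75000.
Pooling: p̂ = 683/1050 = 0.65048.
Pooled SE = √[0.2273569·0.00384300] ≈ 0.029559.
z = -0.18206/0.029559 = -6.159.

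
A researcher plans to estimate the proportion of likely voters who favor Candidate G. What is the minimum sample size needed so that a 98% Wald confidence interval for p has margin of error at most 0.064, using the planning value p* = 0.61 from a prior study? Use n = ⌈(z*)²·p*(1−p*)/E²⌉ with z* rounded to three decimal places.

n = 315

z* = 2.326 at the 98% level.
p*(1−p*) = 0.61·0.39 = 0.2379.
(z*)²·p*(1−p*)/E² = 5.410276·0.2379/0.004096 = 314.235.
⌈314.235⌉ = 315.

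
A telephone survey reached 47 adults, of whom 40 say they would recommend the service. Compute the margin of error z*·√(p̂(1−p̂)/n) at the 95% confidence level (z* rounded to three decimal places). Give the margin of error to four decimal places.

The sample proportion is 40/47 = 0.85106.
SE(p̂) = √(0.85106·0.14894/47) = 0.051932.
z* = 1.960 at the 95% level.
ME = 1.960·0.051932 = 0.1018.

ME = 0.1018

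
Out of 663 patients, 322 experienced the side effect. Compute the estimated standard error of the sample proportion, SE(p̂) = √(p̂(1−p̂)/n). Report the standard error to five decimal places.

SE = 0.01941

p̂ = 322/663 = 0.48567.
p̂(1−p̂) = 0.249795.
SE = √(0.249795/663) = 0.01941.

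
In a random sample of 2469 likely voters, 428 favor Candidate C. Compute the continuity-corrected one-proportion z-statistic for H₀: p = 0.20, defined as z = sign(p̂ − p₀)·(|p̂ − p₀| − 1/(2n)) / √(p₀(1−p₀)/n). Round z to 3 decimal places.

z = -3.285

With x = 428 successes in n = 2469, p̂ = 0.17335. p̂ − p₀ = -0.026650.
Continuity correction 1/(2n) = 1/4938 = 0.000203.
Corrected numerator: |-0.026650| − 0.000203 = 0.026447.
Under H₀, SE = √(p₀(1−p₀)/n) = √(0.20·0.80/2469) = √0.000064804 = 0.008050.
z = −0.026447/0.008050 = -3.285.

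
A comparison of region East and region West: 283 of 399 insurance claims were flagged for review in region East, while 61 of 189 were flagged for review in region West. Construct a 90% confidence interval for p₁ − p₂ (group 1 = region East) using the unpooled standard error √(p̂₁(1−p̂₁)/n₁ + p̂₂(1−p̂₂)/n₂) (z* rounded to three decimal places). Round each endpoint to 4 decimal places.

p̂₁ = 283/399 = 0.70927, p̂₂ = 61/189 = 0.32275; p̂₁ − p̂₂ = 0.38652.
SE = √(0.000516804 + 0.001156523) = √0.001673327 = 0.040906.
The 90% critical value is z* = 1.645. Margin of error = 0.06729.
So the interval runs from 0.3192 to 0.4538.

(0.3192, 0.4538)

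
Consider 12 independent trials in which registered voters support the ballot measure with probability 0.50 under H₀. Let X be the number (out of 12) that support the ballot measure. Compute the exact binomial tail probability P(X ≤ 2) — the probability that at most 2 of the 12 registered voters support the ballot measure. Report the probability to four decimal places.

X is binomial with n = 12 and p = 0.50.
P(X ≤ 2) = C(12,0)·0.50^0·0.50^12 + C(12,1)·0.50^1·0.50^11 + C(12,2)·0.50^2·0.50^10.
= 0.000244 + 0.002930 + 0.016113 = 0.0193.

P = 0.0193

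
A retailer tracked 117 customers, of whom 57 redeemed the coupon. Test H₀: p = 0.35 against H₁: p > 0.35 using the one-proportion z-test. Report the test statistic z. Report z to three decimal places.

With x = 57 successes in n = 117, p̂ = 0.48718.
SE₀ = √(0.35·0.65/117) = 0.044096.
z = (p̂ − p₀)/SE = (0.48718 − 0.35)/0.044096 = 3.111.

z = 3.111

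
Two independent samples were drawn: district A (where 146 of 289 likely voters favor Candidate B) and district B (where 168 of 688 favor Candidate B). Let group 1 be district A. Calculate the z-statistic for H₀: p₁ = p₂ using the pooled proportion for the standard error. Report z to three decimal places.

z = 7.973

p̂₁ = 146/289 = 0.50519, p̂₂ = 168/688 = 0.24419.
Pooled p̂ = (146+168)/(289+688) = 314/977 = 0.32139.
Pooled SE = √[0.2180992·0.00491370] ≈ 0.032736.
z = (p̂₁ − p̂₂)/SE = (0.50519 − 0.24419)/0.032736 = 0.26100/0.032736 = 7.973.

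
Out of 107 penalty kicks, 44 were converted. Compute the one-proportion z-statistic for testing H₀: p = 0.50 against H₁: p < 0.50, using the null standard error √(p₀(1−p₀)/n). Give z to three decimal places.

With x = 44 successes in n = 107, p̂ = 0.41121.
Under H₀, SE = √(p₀(1−p₀)/n) = √(0.50·0.50/107) = √0.002336449 = 0.048337.
z = (0.41121 − 0.50)/0.048337 = -0.08879/0.048337 = -1.837.

z = -1.837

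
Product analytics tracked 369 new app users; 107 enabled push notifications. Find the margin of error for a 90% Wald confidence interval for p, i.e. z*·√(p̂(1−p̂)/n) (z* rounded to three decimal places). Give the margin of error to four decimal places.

p̂ = 107/369 = 0.28997.
SE(p̂) = √(0.28997·0.71003/369) = 0.023621.
z* = 1.645 at the 90% level.
ME = 1.645·0.023621 = 0.0389.

ME = 0.0389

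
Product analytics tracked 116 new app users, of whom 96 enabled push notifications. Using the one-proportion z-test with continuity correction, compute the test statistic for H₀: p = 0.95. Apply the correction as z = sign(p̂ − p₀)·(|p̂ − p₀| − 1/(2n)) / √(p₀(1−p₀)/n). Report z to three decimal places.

z = -5.836

p̂ = 96/116 = 0.82759. p̂ − p₀ = -0.122414.
Continuity correction 1/(2n) = 1/232 = 0.004310.
Corrected numerator: |-0.122414| − 0.004310 = 0.118104.
Null standard error: √(0.95·0.05/116) = √0.000409483 = 0.020236.
z = −0.118104/0.020236 = -5.836.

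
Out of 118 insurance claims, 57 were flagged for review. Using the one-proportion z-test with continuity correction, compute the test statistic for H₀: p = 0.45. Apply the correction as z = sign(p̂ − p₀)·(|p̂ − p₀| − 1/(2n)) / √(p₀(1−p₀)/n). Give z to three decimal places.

z = 0.629

p̂ = 57/118 = 0.48305. p̂ − p₀ = 0.033051.
1/(2n) = 0.004237.
Corrected numerator: |0.033051| − 0.004237 = 0.028814.
Null standard error: √(0.45·0.55/118) = √0.002097458 = 0.045798.
z = +0.028814/0.045798 = 0.629.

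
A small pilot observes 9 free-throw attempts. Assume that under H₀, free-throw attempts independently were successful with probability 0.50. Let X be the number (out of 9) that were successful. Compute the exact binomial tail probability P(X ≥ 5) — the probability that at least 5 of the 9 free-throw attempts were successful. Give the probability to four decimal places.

X ~ Binomial(n=9, p=0.50).
P(X ≥ 5) = Σ_{j=5}^{9} C(9,j)·0.50^j·0.50^{9−j}.
= 0.246094 + 0.164062 + 0.070312 + 0.017578 + 0.001953 = 0.5000.

P = 0.5000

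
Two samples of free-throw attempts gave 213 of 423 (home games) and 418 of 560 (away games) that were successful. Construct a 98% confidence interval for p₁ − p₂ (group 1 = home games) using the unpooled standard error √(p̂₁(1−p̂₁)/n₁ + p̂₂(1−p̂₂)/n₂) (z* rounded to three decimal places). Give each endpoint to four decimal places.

(-0.3138, -0.1720)

p̂₁ = 213/423 = 0.50355, p̂₂ = 418/560 = 0.74643; p̂₁ − p̂₂ = -0.24288.
Unpooled SE = √(p̂₁(1−p̂₁)/n₁ + p̂₂(1−p̂₂)/n₂) = √(0.000590987 + 0.000337987) = 0.030479.
For 98% confidence, z* = 2.326. Margin of error = 0.07089.
So the interval runs from -0.3138 to -0.1720.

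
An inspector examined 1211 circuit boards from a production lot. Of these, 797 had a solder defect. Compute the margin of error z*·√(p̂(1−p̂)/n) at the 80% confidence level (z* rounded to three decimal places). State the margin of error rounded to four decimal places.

ME = 0.0175

Sample proportion p̂ = 797/1211 = 0.65813.
SE = √(p̂(1−p̂)/n) = √(0.224994/1211) = 0.013631.
z* = 1.282 at the 80% level.
ME = 1.282·0.013631 = 0.0175.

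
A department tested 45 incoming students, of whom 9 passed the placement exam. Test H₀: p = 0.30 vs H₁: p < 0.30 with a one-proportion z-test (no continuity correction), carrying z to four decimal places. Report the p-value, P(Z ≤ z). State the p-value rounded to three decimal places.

With x = 9 successes in n = 45, p̂ = 0.20000.
SE₀ = √(0.30·0.70/45) = 0.068313.
z = (p̂ − p₀)/SE = (9/45 − 0.30)/0.068313 ≈ -1.4639.
From the standard normal, P(Z ≤ z) = 0.072.

p-value = 0.072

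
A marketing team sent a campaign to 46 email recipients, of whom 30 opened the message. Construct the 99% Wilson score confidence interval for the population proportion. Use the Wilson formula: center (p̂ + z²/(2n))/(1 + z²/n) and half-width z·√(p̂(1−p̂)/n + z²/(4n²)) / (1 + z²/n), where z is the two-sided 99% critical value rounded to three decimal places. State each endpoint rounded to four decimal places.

(0.4628, 0.8032)

p̂ = 30/46 = 0.65217; z = 2.576, so z² = 6.635776.
1 + z²/n = 1.144256.
Center = (0.65217 + 0.072128)/1.144256 = 0.63299.
Radicand: p̂(1−p̂)/n + z²/(4n²) = 0.004931372 + 0.000784000 = 0.005715372.
Half-width = 2.576·√0.005715372/1.144256 = 0.17019.
CI: 0.63299 ± 0.17019 = (0.4628, 0.8032).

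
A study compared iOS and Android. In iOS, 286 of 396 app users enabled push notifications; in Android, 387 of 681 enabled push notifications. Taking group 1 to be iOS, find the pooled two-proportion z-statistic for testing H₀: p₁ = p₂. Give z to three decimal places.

Sample proportions: p̂₁ = 286/396 = 0.72222 and p̂₂ = 387/681 = 0.56828.
Pooled p̂ = (286+387)/(396+681) = 673/1077 = 0.62488.
SE = √[p̂(1−p̂)(1/n₁+1/n₂)] = √[0.62488·0.37512·(1/396+1/681)] ≈ 0.030596.
z = 0.15394/0.030596 = 5.031.

z = 5.031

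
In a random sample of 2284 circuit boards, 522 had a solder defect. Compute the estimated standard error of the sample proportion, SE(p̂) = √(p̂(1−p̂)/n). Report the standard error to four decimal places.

With x = 522 successes in n = 2284, p̂ = 0.22855.
p̂(1−p̂) = 0.176315.
SE = √(0.176315/2284) = 0.0088.

SE = 0.0088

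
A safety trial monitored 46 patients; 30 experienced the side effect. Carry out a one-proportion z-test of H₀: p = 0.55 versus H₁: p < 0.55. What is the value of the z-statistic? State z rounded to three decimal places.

The sample proportion is 30/46 = 0.65217.
Null standard error: √(0.55·0.45/46) = √0.005380435 = 0.073351.
z = (p̂ − p₀)/SE = (0.65217 − 0.55)/0.073351 = 1.393.

z = 1.393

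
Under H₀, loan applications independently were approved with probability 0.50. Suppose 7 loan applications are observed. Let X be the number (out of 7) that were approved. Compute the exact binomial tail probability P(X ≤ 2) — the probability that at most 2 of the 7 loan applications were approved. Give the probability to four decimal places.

P = 0.2266

X is binomial with n = 7 and p = 0.50.
P(X ≤ 2) = C(7,0)·0.50^0·0.50^7 + C(7,1)·0.50^1·0.50^6 + C(7,2)·0.50^2·0.50^5.
= 0.007812 + 0.054688 + 0.164062 = 0.2266.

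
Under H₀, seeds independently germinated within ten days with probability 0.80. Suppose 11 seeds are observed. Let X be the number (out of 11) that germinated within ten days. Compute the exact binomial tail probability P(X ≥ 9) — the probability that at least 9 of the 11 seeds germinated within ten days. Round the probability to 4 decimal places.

P = 0.6174

X is binomial with n = 11 and p = 0.80.
P(X ≥ 9) = C(11,9)·0.80^9·0.20^2 + C(11,10)·0.80^10·0.20^1 + C(11,11)·0.80^11·0.20^0.
= 0.295279 + 0.236223 + 0.085899 = 0.6174.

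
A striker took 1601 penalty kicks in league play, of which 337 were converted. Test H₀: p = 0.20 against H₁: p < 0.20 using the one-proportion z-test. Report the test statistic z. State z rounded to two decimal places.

z = 1.05

p̂ = 337/1601 = 0.21049.
Null standard error: √(0.20·0.80/1601) = √0.000099938 = 0.009997.
Test statistic: z = 0.01049/0.009997 = 1.05.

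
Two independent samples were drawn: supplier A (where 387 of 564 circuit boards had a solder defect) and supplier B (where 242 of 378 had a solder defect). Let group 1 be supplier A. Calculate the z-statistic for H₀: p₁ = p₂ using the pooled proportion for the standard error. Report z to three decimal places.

Sample proportions: p̂₁ = 387/564 = 0.68617 and p̂₂ = 242/378 = 0.64021.
Pooling: p̂ = 629/942 = 0.66773.
Pooled SE = √[0.2218672·0.00441855] ≈ 0.031310.
z = 0.04596/0.031310 = 1.468.

z = 1.468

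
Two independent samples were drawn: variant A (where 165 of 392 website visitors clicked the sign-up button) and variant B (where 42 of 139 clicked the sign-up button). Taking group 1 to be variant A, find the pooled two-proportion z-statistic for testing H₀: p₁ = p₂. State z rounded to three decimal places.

z = 2.467

Sample proportions: p̂₁ = 165/392 = 0.42092 and p̂₂ = 42/139 = 0.30216.
Pooled p̂ = (165+42)/(392+139) = 207/531 = 0.38983.
SE = √[p̂(1−p̂)(1/n₁+1/n₂)] = √[0.38983·0.61017·(1/392+1/139)] ≈ 0.048146.
z = (p̂₁ − p̂₂)/SE = (0.42092 − 0.30216)/0.048146 = 0.11876/0.048146 = 2.467.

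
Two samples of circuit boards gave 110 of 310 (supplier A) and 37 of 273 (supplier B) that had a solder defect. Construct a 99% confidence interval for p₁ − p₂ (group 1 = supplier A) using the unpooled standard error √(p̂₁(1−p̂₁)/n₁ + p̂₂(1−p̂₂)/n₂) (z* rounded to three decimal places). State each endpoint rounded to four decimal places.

p̂₁ = 0.35484, p̂₂ = 0.13553, so the observed difference is 0.21931.
SE = √(0.000738478 + 0.000429166) = √0.001167644 = 0.034171.
For 99% confidence, z* = 2.576. Margin = 2.576·0.034171 = 0.08802.
So the interval runs from 0.1313 to 0.3073.

(0.1313, 0.3073)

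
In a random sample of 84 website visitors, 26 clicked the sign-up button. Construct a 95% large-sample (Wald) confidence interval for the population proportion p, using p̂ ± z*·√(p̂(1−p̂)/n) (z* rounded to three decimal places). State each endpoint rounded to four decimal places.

(0.2107, 0.4084)

With x = 26 successes in n = 84, p̂ = 0.30952.
Standard error of p̂: √(0.213719/84) = √0.002544272 = 0.050441.
The 95% critical value is z* = 1.960.
Margin = 1.960·0.050441 = 0.09886.
So the interval runs from 0.2107 to 0.4084.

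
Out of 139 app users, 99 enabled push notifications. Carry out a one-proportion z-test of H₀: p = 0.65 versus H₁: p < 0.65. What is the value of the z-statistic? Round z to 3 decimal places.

z = 1.538

With x = 99 successes in n = 139, p̂ = 0.71223.
Null standard error: √(0.65·0.35/139) = √0.001636691 = 0.040456.
z = (0.71223 − 0.65)/0.040456 = 0.06223/0.040456 = 1.538.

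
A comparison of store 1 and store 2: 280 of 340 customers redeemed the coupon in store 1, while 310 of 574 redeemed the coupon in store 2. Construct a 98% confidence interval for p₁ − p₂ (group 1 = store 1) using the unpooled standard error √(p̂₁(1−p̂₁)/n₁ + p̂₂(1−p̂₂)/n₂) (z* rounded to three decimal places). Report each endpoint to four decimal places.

(0.2152, 0.3517)

p̂₁ = 280/340 = 0.82353, p̂₂ = 310/574 = 0.54007; p̂₁ − p̂₂ = 0.28346.
Unpooled SE = √(p̂₁(1−p̂₁)/n₁ + p̂₂(1−p̂₂)/n₂) = √(0.000427437 + 0.000432743) = 0.029329.
The 98% critical value is z* = 2.326. Margin of error = 0.06822.
Interval: 0.28346 ± 0.06822 → (0.2152, 0.3517).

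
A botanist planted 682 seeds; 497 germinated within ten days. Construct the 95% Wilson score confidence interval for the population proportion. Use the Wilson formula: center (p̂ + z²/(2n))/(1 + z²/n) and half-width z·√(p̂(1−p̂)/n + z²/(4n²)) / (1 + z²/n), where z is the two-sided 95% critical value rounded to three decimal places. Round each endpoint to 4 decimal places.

(0.6942, 0.7608)

p̂ = 497/682 = 0.72874; z = 1.960, so z² = 3.841600.
1 + z²/n = 1.005633.
Adjusted center: (0.72874 + z²/(2n))/1.005633 = 0.72746.
Radicand: p̂(1−p̂)/n + z²/(4n²) = 0.000289851 + 0.000002065 = 0.000291916.
Half-width = z·√(radicand)/denom = 1.960·0.017086/1.005633 = 0.03330.
Interval: 0.72746 ± 0.03330 → (0.6942, 0.7608).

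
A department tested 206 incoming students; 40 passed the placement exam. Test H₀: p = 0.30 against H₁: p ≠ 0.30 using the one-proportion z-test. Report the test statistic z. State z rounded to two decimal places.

With x = 40 successes in n = 206, p̂ = 0.19417.
Under H₀, SE = √(p₀(1−p₀)/n) = √(0.30·0.70/206) = √0.001019417 = 0.031928.
z = (p̂ − p₀)/SE = (0.19417 − 0.30)/0.031928 = -3.31.

z = -3.31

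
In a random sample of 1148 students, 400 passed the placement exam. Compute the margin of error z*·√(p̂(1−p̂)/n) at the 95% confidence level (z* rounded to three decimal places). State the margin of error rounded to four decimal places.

Sample proportion p̂ = 400/1148 = 0.34843.
SE(p̂) = √(0.34843·0.65157/1148) = 0.014063.
For 95% confidence, z* = 1.960.
Margin of error = z*·SE = 1.960 × 0.014063 = 0.0276.

ME = 0.0276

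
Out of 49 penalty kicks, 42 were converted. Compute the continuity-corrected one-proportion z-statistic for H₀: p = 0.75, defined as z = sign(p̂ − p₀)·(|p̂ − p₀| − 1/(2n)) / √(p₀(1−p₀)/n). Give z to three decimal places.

Sample proportion p̂ = 42/49 = 0.85714. p̂ − p₀ = 0.107143.
1/(2n) = 0.010204.
Corrected numerator: |0.107143| − 0.010204 = 0.096939.
Null standard error: √(0.75·0.25/49) = √0.003826531 = 0.061859.
z = (+)0.096939/0.061859 = 1.567.

z = 1.567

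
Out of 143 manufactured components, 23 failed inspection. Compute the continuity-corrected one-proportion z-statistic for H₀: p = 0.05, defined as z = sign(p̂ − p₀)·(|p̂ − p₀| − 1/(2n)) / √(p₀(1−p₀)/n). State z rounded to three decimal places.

With x = 23 successes in n = 143, p̂ = 0.16084. p̂ − p₀ = 0.110839.
1/(2n) = 0.003497.
Corrected numerator: |0.110839| − 0.003497 = 0.107342.
Null standard error: √(0.05·0.95/143) = √0.000332168 = 0.018225.
z = (+)0.107342/0.018225 = 5.890.

z = 5.890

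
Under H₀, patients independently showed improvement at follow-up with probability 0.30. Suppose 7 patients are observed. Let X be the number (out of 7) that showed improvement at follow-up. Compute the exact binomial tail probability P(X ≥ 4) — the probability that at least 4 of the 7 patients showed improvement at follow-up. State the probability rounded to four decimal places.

P = 0.1260

X ~ Binomial(n=7, p=0.30).
P(X ≥ 4) = C(7,4)·0.30^4·0.70^3 + C(7,5)·0.30^5·0.70^2 + C(7,6)·0.30^6·0.70^1 + C(7,7)·0.30^7·0.70^0.
= 0.097240 + 0.025005 + 0.003572 + 0.000219 = 0.1260.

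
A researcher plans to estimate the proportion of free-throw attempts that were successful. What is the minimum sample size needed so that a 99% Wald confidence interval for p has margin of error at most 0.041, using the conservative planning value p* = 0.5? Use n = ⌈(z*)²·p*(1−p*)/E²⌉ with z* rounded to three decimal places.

n = 987

The 99% critical value is z* = 2.576.
p*(1−p*) = 0.50·0.50 = 0.2500.
(z*)²·p*(1−p*)/E² = 6.635776·0.2500/0.001681 = 986.879.
⌈986.879⌉ = 987.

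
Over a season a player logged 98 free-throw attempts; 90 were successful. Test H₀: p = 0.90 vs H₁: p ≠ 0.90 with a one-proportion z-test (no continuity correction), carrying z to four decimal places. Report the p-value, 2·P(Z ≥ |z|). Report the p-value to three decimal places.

With x = 90 successes in n = 98, p̂ = 0.91837.
Null standard error: √(0.90·0.10/98) = √0.000918367 = 0.030305.
z = (p̂ − p₀)/SE = (90/98 − 0.90)/0.030305 ≈ 0.6061.
p-value = 2·P(Z ≥ |z|) with z = 0.6061 → 0.544.

p-value = 0.544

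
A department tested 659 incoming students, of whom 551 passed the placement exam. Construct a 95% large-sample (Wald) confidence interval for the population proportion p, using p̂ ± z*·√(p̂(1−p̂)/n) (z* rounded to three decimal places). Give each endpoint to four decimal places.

(0.8079, 0.8644)

p̂ = 551/659 = 0.83612.
SE(p̂) = √(0.83612·0.16388/659) = 0.014420.
The 95% critical value is z* = 1.960.
Margin of error: 1.960 × 0.014420 = 0.02826.
Interval: 0.83612 ± 0.02826 → (0.8079, 0.8644).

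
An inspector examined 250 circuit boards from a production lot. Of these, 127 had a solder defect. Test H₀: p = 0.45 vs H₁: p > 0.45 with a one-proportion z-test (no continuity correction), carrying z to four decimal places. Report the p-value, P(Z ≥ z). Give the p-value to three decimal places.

The sample proportion is 127/250 = 0.50800.
Under H₀, SE = √(p₀(1−p₀)/n) = √(0.45·0.55/250) = √0.000990000 = 0.031464.
z = (p̂ − p₀)/SE = (127/250 − 0.45)/0.031464 ≈ 1.8434.
p-value = P(Z ≥ z) with z = 1.8434 → 0.033.

p-value = 0.033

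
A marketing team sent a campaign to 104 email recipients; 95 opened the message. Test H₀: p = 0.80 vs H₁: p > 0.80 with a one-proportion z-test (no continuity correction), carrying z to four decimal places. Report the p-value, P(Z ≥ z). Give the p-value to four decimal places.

p-value = 0.0019

With x = 95 successes in n = 104, p̂ = 0.91346.
Under H₀, SE = √(p₀(1−p₀)/n) = √(0.80·0.20/104) = √0.001538462 = 0.039223.
Test statistic (full precision, shown to 4 dp): z = (95/104 − 0.80)/SE₀ ≈ 2.8927.
p-value = P(Z ≥ z) with z = 2.8927 → 0.0019.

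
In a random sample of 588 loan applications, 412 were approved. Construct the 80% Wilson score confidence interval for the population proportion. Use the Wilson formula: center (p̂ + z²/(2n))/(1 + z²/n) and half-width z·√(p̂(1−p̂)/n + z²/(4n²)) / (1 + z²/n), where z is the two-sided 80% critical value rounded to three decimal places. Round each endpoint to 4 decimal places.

Here p̂ = 412/588 = 0.70068 and z = 1.282 (z² = 1.643524).
Denominator 1 + z²/n = 1 + 1.643524/588 = 1.002795.
Center = (0.70068 + 0.001398)/1.002795 = 0.70012.
Radicand: p̂(1−p̂)/n + z²/(4n²) = 0.000356679 + 0.000001188 = 0.000357867.
Half-width = z·√(radicand)/denom = 1.282·0.018917/1.002795 = 0.02418.
CI: 0.70012 ± 0.02418 = (0.6759, 0.7243).

(0.6759, 0.7243)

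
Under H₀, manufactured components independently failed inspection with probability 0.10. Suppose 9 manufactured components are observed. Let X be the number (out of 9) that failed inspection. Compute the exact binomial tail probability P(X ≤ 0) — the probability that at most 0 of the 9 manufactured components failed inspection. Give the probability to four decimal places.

X is binomial with n = 9 and p = 0.10.
P(X ≤ 0) = C(9,0)·0.10^0·0.90^9.
= 0.387420 = 0.3874.

P = 0.3874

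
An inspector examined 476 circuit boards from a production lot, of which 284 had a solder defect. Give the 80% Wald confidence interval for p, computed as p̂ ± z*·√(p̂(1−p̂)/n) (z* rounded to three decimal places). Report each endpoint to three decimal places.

(0.568, 0.625)

Sample proportion p̂ = 284/476 = 0.59664.
Standard error of p̂: √(0.240661/476) = √0.000505590 = 0.022485.
z* = 1.282 at the 80% level.
Margin of error: 1.282 × 0.022485 = 0.02883.
Interval: 0.59664 ± 0.02883 → (0.568, 0.625).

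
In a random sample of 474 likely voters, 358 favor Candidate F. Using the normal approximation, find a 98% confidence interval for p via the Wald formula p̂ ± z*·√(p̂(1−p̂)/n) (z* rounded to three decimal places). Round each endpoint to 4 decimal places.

(0.7093, 0.8012)

The sample proportion is 358/474 = 0.75527.
Standard error of p̂: √(0.184835/474) = √0.000389947 = 0.019747.
z* = 2.326 at the 98% level.
Margin = 2.326·0.019747 = 0.04593.
CI: 0.75527 ± 0.04593 = (0.7093, 0.8012).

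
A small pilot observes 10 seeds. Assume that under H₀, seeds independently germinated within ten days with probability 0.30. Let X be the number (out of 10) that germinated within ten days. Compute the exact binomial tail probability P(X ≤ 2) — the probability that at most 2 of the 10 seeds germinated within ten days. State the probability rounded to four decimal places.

X ~ Binomial(n=10, p=0.30).
P(X ≤ 2) = C(10,0)·0.30^0·0.70^10 + C(10,1)·0.30^1·0.70^9 + C(10,2)·0.30^2·0.70^8.
= 0.028248 + 0.121061 + 0.233474 = 0.3828.

P = 0.3828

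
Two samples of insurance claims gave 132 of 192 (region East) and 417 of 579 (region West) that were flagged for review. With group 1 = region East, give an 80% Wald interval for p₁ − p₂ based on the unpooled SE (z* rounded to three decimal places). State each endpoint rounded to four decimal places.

(-0.0818, 0.0164)

p̂₁ = 0.68750, p̂₂ = 0.72021, so the observed difference is -0.03271.
SE = √(0.001118978 + 0.000348029) = √0.001467007 = 0.038302.
For 80% confidence, z* = 1.282. Margin of error = 0.04910.
So the interval runs from -0.0818 to 0.0164.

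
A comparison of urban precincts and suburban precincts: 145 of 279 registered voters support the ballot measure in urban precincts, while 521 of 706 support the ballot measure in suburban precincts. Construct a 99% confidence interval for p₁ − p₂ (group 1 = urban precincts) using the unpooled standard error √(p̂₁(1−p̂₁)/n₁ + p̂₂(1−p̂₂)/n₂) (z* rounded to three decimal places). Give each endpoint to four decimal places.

(-0.3063, -0.1302)

p̂₁ = 0.51971, p̂₂ = 0.73796, so the observed difference is -0.21825.
Unpooled SE = √(p̂₁(1−p̂₁)/n₁ + p̂₂(1−p̂₂)/n₂) = √(0.000894664 + 0.000273902) = 0.034184.
The 99% critical value is z* = 2.576. Margin = 2.576·0.034184 = 0.08806.
CI: -0.21825 ± 0.08806 = (-0.3063, -0.1302).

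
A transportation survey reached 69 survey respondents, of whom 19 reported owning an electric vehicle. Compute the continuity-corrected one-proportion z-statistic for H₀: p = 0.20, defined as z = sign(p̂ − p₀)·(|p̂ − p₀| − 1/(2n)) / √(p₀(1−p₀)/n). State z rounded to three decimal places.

p̂ = 19/69 = 0.27536. p̂ − p₀ = 0.075362.
Continuity correction 1/(2n) = 1/138 = 0.007246.
Corrected numerator: |0.075362| − 0.007246 = 0.068116.
SE₀ = √(0.20·0.80/69) = 0.048154.
z = +0.068116/0.048154 = 1.415.

z = 1.415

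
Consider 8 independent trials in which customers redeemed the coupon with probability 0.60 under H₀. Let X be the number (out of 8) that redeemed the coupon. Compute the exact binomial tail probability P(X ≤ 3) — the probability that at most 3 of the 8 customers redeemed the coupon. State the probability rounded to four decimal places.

P = 0.1737

X ~ Binomial(n=8, p=0.60).
P(X ≤ 3) = C(8,0)·0.60^0·0.40^8 + C(8,1)·0.60^1·0.40^7 + C(8,2)·0.60^2·0.40^6 + C(8,3)·0.60^3·0.40^5.
= 0.000655 + 0.007864 + 0.041288 + 0.123863 = 0.1737.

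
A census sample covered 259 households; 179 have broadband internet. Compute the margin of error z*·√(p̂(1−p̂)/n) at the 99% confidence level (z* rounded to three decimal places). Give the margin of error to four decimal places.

ME = 0.0740

p̂ = 179/259 = 0.69112.
SE(p̂) = √(0.69112·0.30888/259) = 0.028709.
For 99% confidence, z* = 2.576.
Margin of error = z*·SE = 2.576 × 0.028709 = 0.0740.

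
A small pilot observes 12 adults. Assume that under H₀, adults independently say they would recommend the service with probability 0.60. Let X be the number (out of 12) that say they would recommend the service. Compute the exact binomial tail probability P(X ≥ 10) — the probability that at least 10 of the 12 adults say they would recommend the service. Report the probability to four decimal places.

X ~ Binomial(n=12, p=0.60).
P(X ≥ 10) = C(12,10)·0.60^10·0.40^2 + C(12,11)·0.60^11·0.40^1 + C(12,12)·0.60^12·0.40^0.
= 0.063852 + 0.017414 + 0.002177 = 0.0834.

P = 0.0834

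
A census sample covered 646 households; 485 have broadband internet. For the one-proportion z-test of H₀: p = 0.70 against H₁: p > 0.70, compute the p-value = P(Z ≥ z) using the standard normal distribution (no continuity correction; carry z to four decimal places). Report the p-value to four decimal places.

With x = 485 successes in n = 646, p̂ = 0.75077.
Null standard error: √(0.70·0.30/646) = √0.000325077 = 0.018030.
z = (p̂ − p₀)/SE = (485/646 − 0.70)/0.018030 ≈ 2.8161.
p-value = P(Z ≥ z) with z = 2.8161 → 0.0024.

p-value = 0.0024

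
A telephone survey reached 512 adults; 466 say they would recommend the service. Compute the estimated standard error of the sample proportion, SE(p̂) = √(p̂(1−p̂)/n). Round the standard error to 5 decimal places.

Sample proportion p̂ = 466/512 = 0.91016.
p̂(1−p̂) = 0.91016·0.08984 = 0.081769.
Dividing by n and taking the root: √0.000159705 = 0.01264.

SE = 0.01264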